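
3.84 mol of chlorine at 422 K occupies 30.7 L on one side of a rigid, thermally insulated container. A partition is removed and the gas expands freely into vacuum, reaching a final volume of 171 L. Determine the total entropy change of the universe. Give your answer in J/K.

ΔS_universe = 54.8 J/K

For an ideal gas in free expansion Q = 0 and W = 0, so T is unchanged.
Entropy is a state function; using a reversible isothermal path, ΔS_gas = nR ln(V₂/V₁) = 3.84 × 8.314 × ln(171/30.7) = 54.8 J/K.
The insulated surroundings exchange no heat, so ΔS_surr = 0 and ΔS_universe = ΔS_gas.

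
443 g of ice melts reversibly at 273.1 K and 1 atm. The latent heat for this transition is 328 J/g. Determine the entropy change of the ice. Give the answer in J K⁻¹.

ΔS = 532 J/K

Heat absorbed by the substance: Q = mL = 443 × 328 = 145304 J.
At constant T, ΔS = Q_rev/T = 145304 / 273.1 = 532 J/K.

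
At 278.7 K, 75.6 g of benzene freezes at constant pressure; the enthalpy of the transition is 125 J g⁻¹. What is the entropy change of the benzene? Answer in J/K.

ΔS = -33.9 J/K

Heat released by the substance: Q = −mL = −75.6 × 125 = −9450 J.
At constant T, ΔS = Q_rev/T = −9450 / 278.7 = -33.9 J/K.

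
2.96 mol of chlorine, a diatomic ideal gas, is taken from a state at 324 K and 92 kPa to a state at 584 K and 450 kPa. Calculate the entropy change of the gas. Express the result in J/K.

ΔS = 11.7 J/K

ΔS = nC_p ln(T₂/T₁) − nR ln(P₂/P₁), with C_p = 7R/2 = 29.1 J mol⁻¹ K⁻¹ for a diatomic ideal gas.
ΔS = 2.96 × [29.1 × ln(584/324) − 8.314 × ln(450/92)] = 11.7 J/K.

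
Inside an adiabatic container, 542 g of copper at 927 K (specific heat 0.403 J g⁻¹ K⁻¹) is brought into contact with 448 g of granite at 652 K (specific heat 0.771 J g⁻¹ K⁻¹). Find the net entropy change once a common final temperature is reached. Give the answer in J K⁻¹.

Energy balance: T_f = (m₁c₁T₁ + m₂c₂T₂)/(m₁c₁ + m₂c₂) = 758.53 K.
ΔS₁ = m₁c₁ ln(T_f/T₁) = 218.426 × ln(758.53/927) = -43.809 J/K.
ΔS₂ = m₂c₂ ln(T_f/T₂) = 345.408 × ln(758.53/652) = 52.275 J/K.
ΔS_total = -43.809 + 52.275 = 8.47 J/K.

ΔS_total = 8.47 J/K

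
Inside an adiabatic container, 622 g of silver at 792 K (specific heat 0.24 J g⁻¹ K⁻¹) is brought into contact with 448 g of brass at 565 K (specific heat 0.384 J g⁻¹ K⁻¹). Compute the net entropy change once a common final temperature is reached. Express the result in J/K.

Energy balance: T_f = (m₁c₁T₁ + m₂c₂T₂)/(m₁c₁ + m₂c₂) = 670.46 K.
ΔS₁ = m₁c₁ ln(T_f/T₁) = 149.28 × ln(670.46/792) = -24.87 J/K.
ΔS₂ = m₂c₂ ln(T_f/T₂) = 172.032 × ln(670.46/565) = 29.44 J/K.
ΔS_total = -24.87 + 29.44 = 4.57 J/K.

ΔS_total = 4.57 J/K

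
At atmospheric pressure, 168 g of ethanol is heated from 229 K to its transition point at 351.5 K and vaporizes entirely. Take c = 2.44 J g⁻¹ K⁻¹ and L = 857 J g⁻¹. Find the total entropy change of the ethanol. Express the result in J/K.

ΔS = 585 J/K

Warming step: ΔS₁ = m c ln(T_tr/T_i) = 168 × 2.44 × ln(351.5/229) = 175.6 J/K.
Phase change: ΔS₂ = +mL/T_tr = 168 × 857 / 351.5 = 409.6 J/K.
ΔS_total = (175.6) + (409.6) = 585 J/K.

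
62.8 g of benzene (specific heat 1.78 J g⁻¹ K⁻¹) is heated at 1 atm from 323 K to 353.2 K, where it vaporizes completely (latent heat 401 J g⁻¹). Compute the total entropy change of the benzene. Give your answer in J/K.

ΔS = 81.3 J/K

Warming step: ΔS₁ = m c ln(T_tr/T_i) = 62.8 × 1.78 × ln(353.2/323) = 9.991 J/K.
Phase change: ΔS₂ = +mL/T_tr = 62.8 × 401 / 353.2 = 71.3 J/K.
ΔS_total = (9.991) + (71.3) = 81.3 J/K.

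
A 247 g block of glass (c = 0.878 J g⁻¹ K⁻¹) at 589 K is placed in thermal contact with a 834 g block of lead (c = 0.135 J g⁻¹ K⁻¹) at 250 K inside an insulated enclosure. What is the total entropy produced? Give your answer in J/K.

Energy balance: T_f = (m₁c₁T₁ + m₂c₂T₂)/(m₁c₁ + m₂c₂) = 473.15 K.
ΔS₁ = m₁c₁ ln(T_f/T₁) = 216.866 × ln(473.15/589) = -47.5 J/K.
ΔS₂ = m₂c₂ ln(T_f/T₂) = 112.59 × ln(473.15/250) = 71.83 J/K.
ΔS_total = -47.5 + 71.83 = 24.3 J/K.

ΔS_total = 24.3 J/K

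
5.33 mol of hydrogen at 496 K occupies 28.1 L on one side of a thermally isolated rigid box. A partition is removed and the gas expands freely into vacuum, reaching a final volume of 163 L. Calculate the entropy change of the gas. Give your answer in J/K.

For an ideal gas in free expansion Q = 0 and W = 0, so T is unchanged.
Entropy is a state function; using a reversible isothermal path, ΔS_gas = nR ln(V₂/V₁) = 5.33 × 8.314 × ln(163/28.1) = 77.9 J/K.

ΔS_gas = 77.9 J/K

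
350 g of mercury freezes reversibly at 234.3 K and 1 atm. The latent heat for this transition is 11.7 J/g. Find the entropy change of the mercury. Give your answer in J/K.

Heat released by the substance: Q = −mL = −350 × 11.7 = −4095 J.
At constant T, ΔS = Q_rev/T = −4095 / 234.3 = -17.5 J/K.

ΔS = -17.5 J/K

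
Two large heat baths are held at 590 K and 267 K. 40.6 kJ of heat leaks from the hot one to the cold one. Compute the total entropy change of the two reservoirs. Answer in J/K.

ΔS_hot = −Q/T_H = −40600/590 = -68.814 J/K and ΔS_cold = +Q/T_C = 40600/267 = 152.06 J/K.
ΔS_total = -68.814 + 152.06 = 83.2 J/K, positive as the second law requires.

ΔS_total = 83.2 J/K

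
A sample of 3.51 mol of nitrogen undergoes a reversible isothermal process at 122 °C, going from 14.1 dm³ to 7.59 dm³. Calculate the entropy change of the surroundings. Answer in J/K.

ΔS_surr = 18.1 J/K

For an isothermal ideal gas ΔS_gas = nR ln(V₂/V₁) = 3.51 × 8.314 × ln(7.59/14.1) = -18.1 J/K.
The process is reversible, so ΔS_surr = −ΔS_gas = 18.1 J/K and ΔS_universe = 0.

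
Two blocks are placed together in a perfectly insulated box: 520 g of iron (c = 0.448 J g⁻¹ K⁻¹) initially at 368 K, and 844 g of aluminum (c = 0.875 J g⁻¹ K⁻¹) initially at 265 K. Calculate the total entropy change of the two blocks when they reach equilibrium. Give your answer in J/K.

ΔS_total = 10.1 J/K

Energy balance: T_f = (m₁c₁T₁ + m₂c₂T₂)/(m₁c₁ + m₂c₂) = 289.7 K.
ΔS₁ = m₁c₁ ln(T_f/T₁) = 232.96 × ln(289.7/368) = -55.73 J/K.
ΔS₂ = m₂c₂ ln(T_f/T₂) = 738.5 × ln(289.7/265) = 65.81 J/K.
ΔS_total = -55.73 + 65.81 = 10.1 J/K.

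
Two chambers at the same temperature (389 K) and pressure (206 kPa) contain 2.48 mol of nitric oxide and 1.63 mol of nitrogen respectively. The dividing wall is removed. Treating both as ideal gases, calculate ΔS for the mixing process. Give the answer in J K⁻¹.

Mole fractions: x_A = 2.48/4.11 = 0.603, x_B = 0.397.
ΔS_mix = −R(n_A ln x_A + n_B ln x_B) = −8.314 × (2.48 ln 0.603 + 1.63 ln 0.397) = 22.9 J/K.

ΔS_mix = 22.9 J/K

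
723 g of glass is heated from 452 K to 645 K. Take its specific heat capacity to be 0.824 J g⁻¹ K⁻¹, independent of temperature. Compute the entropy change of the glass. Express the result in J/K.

ΔS = ∫dQ_rev/T = m c ln(T₂/T₁) = 723 × 0.824 × ln(645/452) = 212 J/K.

ΔS = 212 J/K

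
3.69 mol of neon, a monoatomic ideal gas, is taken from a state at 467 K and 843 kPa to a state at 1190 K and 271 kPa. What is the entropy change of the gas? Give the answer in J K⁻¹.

ΔS = 107 J/K

ΔS = nC_p ln(T₂/T₁) − nR ln(P₂/P₁), with C_p = 5R/2 = 20.79 J mol⁻¹ K⁻¹ for a monoatomic ideal gas.
ΔS = 3.69 × [20.79 × ln(1190/467) − 8.314 × ln(271/843)] = 107 J/K.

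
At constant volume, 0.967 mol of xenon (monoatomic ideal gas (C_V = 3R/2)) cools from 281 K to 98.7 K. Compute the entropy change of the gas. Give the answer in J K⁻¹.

At constant volume, ΔS = nC_V ln(T₂/T₁) with C_V = 3R/2 = 12.47 J mol⁻¹ K⁻¹.
ΔS = 0.967 × 12.47 × ln(98.7/281) = -12.6 J/K.

ΔS = -12.6 J/K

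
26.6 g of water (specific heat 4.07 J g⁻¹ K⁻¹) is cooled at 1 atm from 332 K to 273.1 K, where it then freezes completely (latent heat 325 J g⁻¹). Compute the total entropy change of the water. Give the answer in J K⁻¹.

Cooling step: ΔS₁ = m c ln(T_tr/T_i) = 26.6 × 4.07 × ln(273.1/332) = -21.14 J/K.
Phase change: ΔS₂ = −mL/T_tr = −26.6 × 325 / 273.1 = -31.66 J/K.
ΔS_total = (-21.14) + (-31.66) = -52.8 J/K.

ΔS = -52.8 J/K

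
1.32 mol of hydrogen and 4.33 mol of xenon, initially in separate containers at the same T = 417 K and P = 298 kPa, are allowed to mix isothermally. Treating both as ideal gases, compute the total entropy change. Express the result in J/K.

Mole fractions: x_A = 1.32/5.65 = 0.234, x_B = 0.766.
ΔS_mix = −R(n_A ln x_A + n_B ln x_B) = −8.314 × (1.32 ln 0.234 + 4.33 ln 0.766) = 25.5 J/K.

ΔS_mix = 25.5 J/K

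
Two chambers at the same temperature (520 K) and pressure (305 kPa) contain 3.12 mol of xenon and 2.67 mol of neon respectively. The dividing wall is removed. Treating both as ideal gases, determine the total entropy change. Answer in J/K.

Mole fractions: x_A = 3.12/5.79 = 0.539, x_B = 0.461.
ΔS_mix = −R(n_A ln x_A + n_B ln x_B) = −8.314 × (3.12 ln 0.539 + 2.67 ln 0.461) = 33.2 J/K.

ΔS_mix = 33.2 J/K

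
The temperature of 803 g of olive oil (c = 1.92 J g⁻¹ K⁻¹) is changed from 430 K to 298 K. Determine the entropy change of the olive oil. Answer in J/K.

ΔS = -565 J/K

ΔS = ∫dQ_rev/T = m c ln(T₂/T₁) = 803 × 1.92 × ln(298/430) = -565 J/K.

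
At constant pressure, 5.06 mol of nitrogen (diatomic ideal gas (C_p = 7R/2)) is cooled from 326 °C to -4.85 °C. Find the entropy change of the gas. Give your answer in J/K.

In kelvin: T₁ = 599.15 K, T₂ = 268.3 K. At constant pressure, ΔS = nC_p ln(T₂/T₁) with C_p = 7R/2 = 29.1 J mol⁻¹ K⁻¹.
ΔS = 5.06 × 29.1 × ln(268.3/599.15) = -118 J/K.

ΔS = -118 J/K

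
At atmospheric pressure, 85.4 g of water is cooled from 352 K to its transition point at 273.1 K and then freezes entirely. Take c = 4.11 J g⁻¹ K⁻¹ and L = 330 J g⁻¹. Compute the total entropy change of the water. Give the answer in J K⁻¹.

Cooling step: ΔS₁ = m c ln(T_tr/T_i) = 85.4 × 4.11 × ln(273.1/352) = -89.08 J/K.
Phase change: ΔS₂ = −mL/T_tr = −85.4 × 330 / 273.1 = -103.2 J/K.
ΔS_total = (-89.08) + (-103.2) = -192 J/K.

ΔS = -192 J/K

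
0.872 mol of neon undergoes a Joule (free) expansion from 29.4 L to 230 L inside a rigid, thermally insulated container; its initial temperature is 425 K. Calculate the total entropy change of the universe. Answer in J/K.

For an ideal gas in free expansion Q = 0 and W = 0, so T is unchanged.
Entropy is a state function; using a reversible isothermal path, ΔS_gas = nR ln(V₂/V₁) = 0.872 × 8.314 × ln(230/29.4) = 14.9 J/K.
The insulated surroundings exchange no heat, so ΔS_surr = 0 and ΔS_universe = ΔS_gas.

ΔS_universe = 14.9 J/K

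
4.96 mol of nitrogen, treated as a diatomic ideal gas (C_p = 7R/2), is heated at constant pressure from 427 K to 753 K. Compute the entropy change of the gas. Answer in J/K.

At constant pressure, ΔS = nC_p ln(T₂/T₁) with C_p = 7R/2 = 29.1 J mol⁻¹ K⁻¹.
ΔS = 4.96 × 29.1 × ln(753/427) = 81.9 J/K.

ΔS = 81.9 J/K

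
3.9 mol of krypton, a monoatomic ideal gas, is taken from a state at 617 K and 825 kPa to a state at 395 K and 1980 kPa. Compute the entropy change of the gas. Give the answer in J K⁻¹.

ΔS = nC_p ln(T₂/T₁) − nR ln(P₂/P₁), with C_p = 5R/2 = 20.79 J mol⁻¹ K⁻¹ for a monoatomic ideal gas.
ΔS = 3.9 × [20.79 × ln(395/617) − 8.314 × ln(1980/825)] = -64.5 J/K.

ΔS = -64.5 J/K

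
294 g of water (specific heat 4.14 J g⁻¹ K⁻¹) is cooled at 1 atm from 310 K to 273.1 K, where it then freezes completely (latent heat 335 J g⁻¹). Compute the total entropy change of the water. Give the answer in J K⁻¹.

Cooling step: ΔS₁ = m c ln(T_tr/T_i) = 294 × 4.14 × ln(273.1/310) = -154.3 J/K.
Phase change: ΔS₂ = −mL/T_tr = −294 × 335 / 273.1 = -360.6 J/K.
ΔS_total = (-154.3) + (-360.6) = -515 J/K.

ΔS = -515 J/K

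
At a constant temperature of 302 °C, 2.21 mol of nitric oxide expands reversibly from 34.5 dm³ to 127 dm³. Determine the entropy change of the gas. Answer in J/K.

ΔS_gas = 23.9 J/K

For an isothermal ideal gas ΔS_gas = nR ln(V₂/V₁) = 2.21 × 8.314 × ln(127/34.5) = 23.9 J/K.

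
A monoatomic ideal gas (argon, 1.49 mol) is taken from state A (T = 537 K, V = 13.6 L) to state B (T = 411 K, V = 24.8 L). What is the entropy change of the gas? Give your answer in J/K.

Entropy is a state function: ΔS = nC_V ln(T₂/T₁) + nR ln(V₂/V₁), with C_V = 3R/2 = 12.47 J mol⁻¹ K⁻¹ for a monoatomic ideal gas.
ΔS = 1.49 × [12.47 × ln(411/537) + 8.314 × ln(24.8/13.6)] = 2.47 J/K.

ΔS = 2.47 J/K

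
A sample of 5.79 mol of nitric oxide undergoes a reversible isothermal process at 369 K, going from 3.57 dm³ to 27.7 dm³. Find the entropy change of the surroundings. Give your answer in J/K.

ΔS_surr = -98.6 J/K

For an isothermal ideal gas ΔS_gas = nR ln(V₂/V₁) = 5.79 × 8.314 × ln(27.7/3.57) = 98.6 J/K.
The process is reversible, so ΔS_surr = −ΔS_gas = -98.6 J/K and ΔS_universe = 0.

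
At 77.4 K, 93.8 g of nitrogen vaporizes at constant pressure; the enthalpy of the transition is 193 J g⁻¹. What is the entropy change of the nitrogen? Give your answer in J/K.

Heat absorbed by the substance: Q = mL = 93.8 × 193 = 18103.4 J.
At constant T, ΔS = Q_rev/T = 18103.4 / 77.4 = 234 J/K.

ΔS = 234 J/K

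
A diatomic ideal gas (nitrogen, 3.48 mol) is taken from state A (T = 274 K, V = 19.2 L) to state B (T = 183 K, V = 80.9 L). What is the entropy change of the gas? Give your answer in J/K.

Entropy is a state function: ΔS = nC_V ln(T₂/T₁) + nR ln(V₂/V₁), with C_V = 5R/2 = 20.79 J mol⁻¹ K⁻¹ for a diatomic ideal gas.
ΔS = 3.48 × [20.79 × ln(183/274) + 8.314 × ln(80.9/19.2)] = 12.4 J/K.

ΔS = 12.4 J/K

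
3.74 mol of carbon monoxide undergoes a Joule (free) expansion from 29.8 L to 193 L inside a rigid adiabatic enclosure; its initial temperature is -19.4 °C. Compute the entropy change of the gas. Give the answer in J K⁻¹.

ΔS_gas = 58.1 J/K

For an ideal gas in free expansion Q = 0 and W = 0, so T is unchanged.
Entropy is a state function; using a reversible isothermal path, ΔS_gas = nR ln(V₂/V₁) = 3.74 × 8.314 × ln(193/29.8) = 58.1 J/K.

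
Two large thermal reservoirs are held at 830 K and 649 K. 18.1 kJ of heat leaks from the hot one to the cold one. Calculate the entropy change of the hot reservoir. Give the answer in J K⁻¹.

The hot reservoir loses heat Q, so ΔS_hot = −Q/T_H = −18100/830 = -21.8 J/K.

ΔS_hot = -21.8 J/K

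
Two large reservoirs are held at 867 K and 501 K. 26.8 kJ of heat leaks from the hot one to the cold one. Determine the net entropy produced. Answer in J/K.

ΔS_total = 22.6 J/K

ΔS_hot = −Q/T_H = −26800/867 = -30.91 J/K and ΔS_cold = +Q/T_C = 26800/501 = 53.49 J/K.
ΔS_total = -30.91 + 53.49 = 22.6 J/K, positive as the second law requires.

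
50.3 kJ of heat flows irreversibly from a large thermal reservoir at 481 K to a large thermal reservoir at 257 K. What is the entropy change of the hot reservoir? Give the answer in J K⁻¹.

The hot reservoir loses heat Q, so ΔS_hot = −Q/T_H = −50300/481 = -105 J/K.

ΔS_hot = -105 J/K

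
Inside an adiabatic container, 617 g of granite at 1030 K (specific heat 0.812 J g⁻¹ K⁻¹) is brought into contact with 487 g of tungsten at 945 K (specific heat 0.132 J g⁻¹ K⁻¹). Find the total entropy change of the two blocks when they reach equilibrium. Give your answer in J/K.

ΔS_total = 0.207 J/K

Energy balance: T_f = (m₁c₁T₁ + m₂c₂T₂)/(m₁c₁ + m₂c₂) = 1020.3 K.
ΔS₁ = m₁c₁ ln(T_f/T₁) = 501.004 × ln(1020.3/1030) = -4.724 J/K.
ΔS₂ = m₂c₂ ln(T_f/T₂) = 64.284 × ln(1020.3/945) = 4.931 J/K.
ΔS_total = -4.724 + 4.931 = 0.207 J/K.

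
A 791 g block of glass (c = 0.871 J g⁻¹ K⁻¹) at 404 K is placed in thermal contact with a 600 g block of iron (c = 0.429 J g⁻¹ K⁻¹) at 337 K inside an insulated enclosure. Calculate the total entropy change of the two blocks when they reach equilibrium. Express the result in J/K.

Energy balance: T_f = (m₁c₁T₁ + m₂c₂T₂)/(m₁c₁ + m₂c₂) = 385.78 K.
ΔS₁ = m₁c₁ ln(T_f/T₁) = 688.961 × ln(385.78/404) = -31.8 J/K.
ΔS₂ = m₂c₂ ln(T_f/T₂) = 257.4 × ln(385.78/337) = 34.79 J/K.
ΔS_total = -31.8 + 34.79 = 2.99 J/K.

ΔS_total = 2.99 J/K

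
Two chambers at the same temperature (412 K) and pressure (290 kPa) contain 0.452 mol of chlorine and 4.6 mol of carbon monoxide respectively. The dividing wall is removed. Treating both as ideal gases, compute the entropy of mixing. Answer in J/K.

ΔS_mix = 12.7 J/K

Mole fractions: x_A = 0.452/5.05 = 0.0895, x_B = 0.911.
ΔS_mix = −R(n_A ln x_A + n_B ln x_B) = −8.314 × (0.452 ln 0.0895 + 4.6 ln 0.911) = 12.7 J/K.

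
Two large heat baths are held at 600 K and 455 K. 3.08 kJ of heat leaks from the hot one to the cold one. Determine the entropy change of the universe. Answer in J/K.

ΔS_hot = −Q/T_H = −3080/600 = -5.133 J/K and ΔS_cold = +Q/T_C = 3080/455 = 6.769 J/K.
ΔS_total = -5.133 + 6.769 = 1.64 J/K, positive as the second law requires.

ΔS_total = 1.64 J/K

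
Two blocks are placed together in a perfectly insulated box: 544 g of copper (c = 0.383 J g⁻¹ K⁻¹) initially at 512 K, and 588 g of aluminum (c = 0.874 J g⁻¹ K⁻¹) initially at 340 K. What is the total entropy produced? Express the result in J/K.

Energy balance: T_f = (m₁c₁T₁ + m₂c₂T₂)/(m₁c₁ + m₂c₂) = 389.62 K.
ΔS₁ = m₁c₁ ln(T_f/T₁) = 208.352 × ln(389.62/512) = -56.91 J/K.
ΔS₂ = m₂c₂ ln(T_f/T₂) = 513.912 × ln(389.62/340) = 70 J/K.
ΔS_total = -56.91 + 70 = 13.1 J/K.

ΔS_total = 13.1 J/K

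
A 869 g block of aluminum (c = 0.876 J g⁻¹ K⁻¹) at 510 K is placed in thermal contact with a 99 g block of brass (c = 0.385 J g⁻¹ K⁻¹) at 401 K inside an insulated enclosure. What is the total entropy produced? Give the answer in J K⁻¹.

ΔS_total = 0.977 J/K

Energy balance: T_f = (m₁c₁T₁ + m₂c₂T₂)/(m₁c₁ + m₂c₂) = 504.8 K.
ΔS₁ = m₁c₁ ln(T_f/T₁) = 761.244 × ln(504.8/510) = -7.7975 J/K.
ΔS₂ = m₂c₂ ln(T_f/T₂) = 38.115 × ln(504.8/401) = 8.7743 J/K.
ΔS_total = -7.7975 + 8.7743 = 0.977 J/K.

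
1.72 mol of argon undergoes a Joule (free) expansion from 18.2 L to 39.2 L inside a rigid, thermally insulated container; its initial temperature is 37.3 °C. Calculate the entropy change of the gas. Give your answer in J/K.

ΔS_gas = 11 J/K

No heat is exchanged and no work is done, so the ideal-gas temperature stays constant.
Entropy is a state function; using a reversible isothermal path, ΔS_gas = nR ln(V₂/V₁) = 1.72 × 8.314 × ln(39.2/18.2) = 11 J/K.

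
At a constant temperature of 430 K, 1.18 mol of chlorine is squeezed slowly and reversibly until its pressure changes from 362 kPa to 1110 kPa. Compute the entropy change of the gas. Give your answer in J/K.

For an isothermal ideal gas ΔS_gas = nR ln(P₁/P₂) = 1.18 × 8.314 × ln(362/1110) = -11 J/K.

ΔS_gas = -11 J/K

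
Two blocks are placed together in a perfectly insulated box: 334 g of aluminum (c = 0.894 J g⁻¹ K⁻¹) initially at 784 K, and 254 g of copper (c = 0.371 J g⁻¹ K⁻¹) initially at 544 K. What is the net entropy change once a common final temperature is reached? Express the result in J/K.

Energy balance: T_f = (m₁c₁T₁ + m₂c₂T₂)/(m₁c₁ + m₂c₂) = 726.43 K.
ΔS₁ = m₁c₁ ln(T_f/T₁) = 298.596 × ln(726.43/784) = -22.77 J/K.
ΔS₂ = m₂c₂ ln(T_f/T₂) = 94.234 × ln(726.43/544) = 27.25 J/K.
ΔS_total = -22.77 + 27.25 = 4.48 J/K.

ΔS_total = 4.48 J/K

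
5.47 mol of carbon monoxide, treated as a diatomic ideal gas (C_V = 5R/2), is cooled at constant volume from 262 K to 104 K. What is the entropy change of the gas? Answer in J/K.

At constant volume, ΔS = nC_V ln(T₂/T₁) with C_V = 5R/2 = 20.79 J mol⁻¹ K⁻¹.
ΔS = 5.47 × 20.79 × ln(104/262) = -105 J/K.

ΔS = -105 J/K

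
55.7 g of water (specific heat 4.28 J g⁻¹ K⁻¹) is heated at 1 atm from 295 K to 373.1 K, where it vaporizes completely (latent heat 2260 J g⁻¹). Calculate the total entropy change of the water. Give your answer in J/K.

ΔS = 393 J/K

Warming step: ΔS₁ = m c ln(T_tr/T_i) = 55.7 × 4.28 × ln(373.1/295) = 55.99 J/K.
Phase change: ΔS₂ = +mL/T_tr = 55.7 × 2260 / 373.1 = 337.4 J/K.
ΔS_total = (55.99) + (337.4) = 393 J/K.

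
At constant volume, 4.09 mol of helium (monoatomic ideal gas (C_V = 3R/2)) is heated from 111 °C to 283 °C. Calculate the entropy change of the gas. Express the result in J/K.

In kelvin: T₁ = 384.15 K, T₂ = 556.15 K. At constant volume, ΔS = nC_V ln(T₂/T₁) with C_V = 3R/2 = 12.47 J mol⁻¹ K⁻¹.
ΔS = 4.09 × 12.47 × ln(556.15/384.15) = 18.9 J/K.

ΔS = 18.9 J/K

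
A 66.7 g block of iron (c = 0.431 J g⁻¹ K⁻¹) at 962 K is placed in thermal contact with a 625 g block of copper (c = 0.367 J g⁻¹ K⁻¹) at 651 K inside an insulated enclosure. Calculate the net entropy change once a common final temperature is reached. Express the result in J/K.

Energy balance: T_f = (m₁c₁T₁ + m₂c₂T₂)/(m₁c₁ + m₂c₂) = 685.64 K.
ΔS₁ = m₁c₁ ln(T_f/T₁) = 28.7477 × ln(685.64/962) = -9.736 J/K.
ΔS₂ = m₂c₂ ln(T_f/T₂) = 229.375 × ln(685.64/651) = 11.89 J/K.
ΔS_total = -9.736 + 11.89 = 2.15 J/K.

ΔS_total = 2.15 J/K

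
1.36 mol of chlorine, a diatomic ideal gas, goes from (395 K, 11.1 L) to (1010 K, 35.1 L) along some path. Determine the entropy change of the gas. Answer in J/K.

Entropy is a state function: ΔS = nC_V ln(T₂/T₁) + nR ln(V₂/V₁), with C_V = 5R/2 = 20.79 J mol⁻¹ K⁻¹ for a diatomic ideal gas.
ΔS = 1.36 × [20.79 × ln(1010/395) + 8.314 × ln(35.1/11.1)] = 39.6 J/K.

ΔS = 39.6 J/K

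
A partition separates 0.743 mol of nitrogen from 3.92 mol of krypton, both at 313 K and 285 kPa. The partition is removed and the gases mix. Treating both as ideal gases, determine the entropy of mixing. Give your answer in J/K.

Mole fractions: x_A = 0.743/4.66 = 0.159, x_B = 0.841.
ΔS_mix = −R(n_A ln x_A + n_B ln x_B) = −8.314 × (0.743 ln 0.159 + 3.92 ln 0.841) = 17 J/K.

ΔS_mix = 17 J/K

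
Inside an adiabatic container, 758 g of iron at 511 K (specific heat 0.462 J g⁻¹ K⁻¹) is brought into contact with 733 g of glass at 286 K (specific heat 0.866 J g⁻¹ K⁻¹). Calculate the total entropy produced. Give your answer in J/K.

ΔS_total = 39.7 J/K

Energy balance: T_f = (m₁c₁T₁ + m₂c₂T₂)/(m₁c₁ + m₂c₂) = 366 K.
ΔS₁ = m₁c₁ ln(T_f/T₁) = 350.196 × ln(366/511) = -116.9 J/K.
ΔS₂ = m₂c₂ ln(T_f/T₂) = 634.778 × ln(366/286) = 156.6 J/K.
ΔS_total = -116.9 + 156.6 = 39.7 J/K.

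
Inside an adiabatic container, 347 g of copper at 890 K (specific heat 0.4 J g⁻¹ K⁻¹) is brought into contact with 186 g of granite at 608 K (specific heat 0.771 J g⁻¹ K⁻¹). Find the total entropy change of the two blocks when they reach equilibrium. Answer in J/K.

Energy balance: T_f = (m₁c₁T₁ + m₂c₂T₂)/(m₁c₁ + m₂c₂) = 746.7 K.
ΔS₁ = m₁c₁ ln(T_f/T₁) = 138.8 × ln(746.7/890) = -24.37 J/K.
ΔS₂ = m₂c₂ ln(T_f/T₂) = 143.406 × ln(746.7/608) = 29.47 J/K.
ΔS_total = -24.37 + 29.47 = 5.1 J/K.

ΔS_total = 5.1 J/K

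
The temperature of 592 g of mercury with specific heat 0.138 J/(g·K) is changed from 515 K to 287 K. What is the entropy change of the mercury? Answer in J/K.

ΔS = -47.8 J/K

ΔS = ∫dQ_rev/T = m c ln(T₂/T₁) = 592 × 0.138 × ln(287/515) = -47.8 J/K.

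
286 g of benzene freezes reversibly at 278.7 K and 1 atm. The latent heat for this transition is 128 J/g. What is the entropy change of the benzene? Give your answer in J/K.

Heat released by the substance: Q = −mL = −286 × 128 = −36608 J.
At constant T, ΔS = Q_rev/T = −36608 / 278.7 = -131 J/K.

ΔS = -131 J/K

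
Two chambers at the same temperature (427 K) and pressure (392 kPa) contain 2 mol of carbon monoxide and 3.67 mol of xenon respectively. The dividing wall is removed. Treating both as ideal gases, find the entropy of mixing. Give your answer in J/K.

ΔS_mix = 30.6 J/K

Mole fractions: x_A = 2/5.67 = 0.353, x_B = 0.647.
ΔS_mix = −R(n_A ln x_A + n_B ln x_B) = −8.314 × (2 ln 0.353 + 3.67 ln 0.647) = 30.6 J/K.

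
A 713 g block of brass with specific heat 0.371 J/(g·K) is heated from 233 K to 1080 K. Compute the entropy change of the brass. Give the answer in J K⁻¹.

ΔS = ∫dQ_rev/T = m c ln(T₂/T₁) = 713 × 0.371 × ln(1080/233) = 406 J/K.

ΔS = 406 J/K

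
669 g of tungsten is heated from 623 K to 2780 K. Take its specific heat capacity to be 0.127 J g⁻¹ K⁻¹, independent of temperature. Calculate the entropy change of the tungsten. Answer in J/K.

ΔS = 127 J/K

ΔS = ∫dQ_rev/T = m c ln(T₂/T₁) = 669 × 0.127 × ln(2780/623) = 127 J/K.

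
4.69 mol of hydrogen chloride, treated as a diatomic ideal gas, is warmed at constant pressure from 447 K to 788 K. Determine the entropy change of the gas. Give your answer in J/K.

At constant pressure, ΔS = nC_p ln(T₂/T₁) with C_p = 7R/2 = 29.1 J mol⁻¹ K⁻¹.
ΔS = 4.69 × 29.1 × ln(788/447) = 77.4 J/K.

ΔS = 77.4 J/K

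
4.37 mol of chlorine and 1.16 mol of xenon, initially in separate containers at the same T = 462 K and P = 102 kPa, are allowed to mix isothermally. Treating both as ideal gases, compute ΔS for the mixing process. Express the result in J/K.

Mole fractions: x_A = 4.37/5.53 = 0.79, x_B = 0.21.
ΔS_mix = −R(n_A ln x_A + n_B ln x_B) = −8.314 × (4.37 ln 0.79 + 1.16 ln 0.21) = 23.6 J/K.

ΔS_mix = 23.6 J/K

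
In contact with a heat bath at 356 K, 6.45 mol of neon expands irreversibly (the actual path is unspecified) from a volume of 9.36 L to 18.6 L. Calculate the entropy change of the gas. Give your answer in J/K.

ΔS_gas = 36.8 J/K

Entropy is a state function, so ΔS_gas depends only on the end states.
For an isothermal ideal gas ΔS_gas = nR ln(V₂/V₁) = 6.45 × 8.314 × ln(18.6/9.36) = 36.8 J/K.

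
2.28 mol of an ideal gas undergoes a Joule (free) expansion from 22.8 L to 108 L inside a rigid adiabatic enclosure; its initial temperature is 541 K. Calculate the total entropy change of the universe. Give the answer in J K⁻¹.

For an ideal gas in free expansion Q = 0 and W = 0, so T is unchanged.
Entropy is a state function; using a reversible isothermal path, ΔS_gas = nR ln(V₂/V₁) = 2.28 × 8.314 × ln(108/22.8) = 29.5 J/K.
The insulated surroundings exchange no heat, so ΔS_surr = 0 and ΔS_universe = ΔS_gas.

ΔS_universe = 29.5 J/K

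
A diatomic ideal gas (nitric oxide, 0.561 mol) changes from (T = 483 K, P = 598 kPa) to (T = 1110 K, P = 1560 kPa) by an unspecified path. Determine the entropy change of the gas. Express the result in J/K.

ΔS = nC_p ln(T₂/T₁) − nR ln(P₂/P₁), with C_p = 7R/2 = 29.1 J mol⁻¹ K⁻¹ for a diatomic ideal gas.
ΔS = 0.561 × [29.1 × ln(1110/483) − 8.314 × ln(1560/598)] = 9.11 J/K.

ΔS = 9.11 J/K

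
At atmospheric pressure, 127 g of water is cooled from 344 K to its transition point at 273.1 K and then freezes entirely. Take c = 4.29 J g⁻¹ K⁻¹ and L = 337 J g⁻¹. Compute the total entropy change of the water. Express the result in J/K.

Cooling step: ΔS₁ = m c ln(T_tr/T_i) = 127 × 4.29 × ln(273.1/344) = -125.7 J/K.
Phase change: ΔS₂ = −mL/T_tr = −127 × 337 / 273.1 = -156.7 J/K.
ΔS_total = (-125.7) + (-156.7) = -282 J/K.

ΔS = -282 J/K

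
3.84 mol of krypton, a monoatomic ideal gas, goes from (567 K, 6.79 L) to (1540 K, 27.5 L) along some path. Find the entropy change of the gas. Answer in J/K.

Entropy is a state function: ΔS = nC_V ln(T₂/T₁) + nR ln(V₂/V₁), with C_V = 3R/2 = 12.47 J mol⁻¹ K⁻¹ for a monoatomic ideal gas.
ΔS = 3.84 × [12.47 × ln(1540/567) + 8.314 × ln(27.5/6.79)] = 92.5 J/K.

ΔS = 92.5 J/K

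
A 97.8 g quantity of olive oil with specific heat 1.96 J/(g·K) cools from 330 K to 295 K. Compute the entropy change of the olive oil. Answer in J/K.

ΔS = -21.5 J/K

ΔS = ∫dQ_rev/T = m c ln(T₂/T₁) = 97.8 × 1.96 × ln(295/330) = -21.5 J/K.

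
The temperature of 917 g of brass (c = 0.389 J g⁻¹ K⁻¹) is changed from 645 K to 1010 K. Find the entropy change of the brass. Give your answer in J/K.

ΔS = 160 J/K

ΔS = ∫dQ_rev/T = m c ln(T₂/T₁) = 917 × 0.389 × ln(1010/645) = 160 J/K.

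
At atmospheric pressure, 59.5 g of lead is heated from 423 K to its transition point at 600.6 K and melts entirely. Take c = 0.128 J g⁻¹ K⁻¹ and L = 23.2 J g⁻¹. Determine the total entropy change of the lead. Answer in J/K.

Warming step: ΔS₁ = m c ln(T_tr/T_i) = 59.5 × 0.128 × ln(600.6/423) = 2.67 J/K.
Phase change: ΔS₂ = +mL/T_tr = 59.5 × 23.2 / 600.6 = 2.298 J/K.
ΔS_total = (2.67) + (2.298) = 4.97 J/K.

ΔS = 4.97 J/K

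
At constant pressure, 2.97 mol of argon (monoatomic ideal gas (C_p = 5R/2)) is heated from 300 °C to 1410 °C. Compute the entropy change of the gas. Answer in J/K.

In kelvin: T₁ = 573.15 K, T₂ = 1683.15 K. At constant pressure, ΔS = nC_p ln(T₂/T₁) with C_p = 5R/2 = 20.79 J mol⁻¹ K⁻¹.
ΔS = 2.97 × 20.79 × ln(1683.15/573.15) = 66.5 J/K.

ΔS = 66.5 J/K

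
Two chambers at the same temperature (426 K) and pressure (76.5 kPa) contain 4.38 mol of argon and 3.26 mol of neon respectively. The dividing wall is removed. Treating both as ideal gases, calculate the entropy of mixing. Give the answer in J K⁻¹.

Mole fractions: x_A = 4.38/7.64 = 0.573, x_B = 0.427.
ΔS_mix = −R(n_A ln x_A + n_B ln x_B) = −8.314 × (4.38 ln 0.573 + 3.26 ln 0.427) = 43.3 J/K.

ΔS_mix = 43.3 J/K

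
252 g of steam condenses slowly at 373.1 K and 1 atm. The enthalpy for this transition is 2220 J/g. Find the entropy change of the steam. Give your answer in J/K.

Heat released by the substance: Q = −mL = −252 × 2220 = −559440 J.
At constant T, ΔS = Q_rev/T = −559440 / 373.1 = -1500 J/K.

ΔS = -1500 J/K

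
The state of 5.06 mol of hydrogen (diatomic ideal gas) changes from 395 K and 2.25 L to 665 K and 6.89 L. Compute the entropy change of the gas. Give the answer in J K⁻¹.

Entropy is a state function: ΔS = nC_V ln(T₂/T₁) + nR ln(V₂/V₁), with C_V = 5R/2 = 20.79 J mol⁻¹ K⁻¹ for a diatomic ideal gas.
ΔS = 5.06 × [20.79 × ln(665/395) + 8.314 × ln(6.89/2.25)] = 102 J/K.

ΔS = 102 J/K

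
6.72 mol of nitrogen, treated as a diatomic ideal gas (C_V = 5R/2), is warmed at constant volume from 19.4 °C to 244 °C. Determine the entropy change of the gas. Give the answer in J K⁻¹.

In kelvin: T₁ = 292.55 K, T₂ = 517.15 K. At constant volume, ΔS = nC_V ln(T₂/T₁) with C_V = 5R/2 = 20.79 J mol⁻¹ K⁻¹.
ΔS = 6.72 × 20.79 × ln(517.15/292.55) = 79.6 J/K.

ΔS = 79.6 J/K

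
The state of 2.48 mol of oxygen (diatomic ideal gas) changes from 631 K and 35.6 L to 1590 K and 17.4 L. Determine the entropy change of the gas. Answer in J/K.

Entropy is a state function: ΔS = nC_V ln(T₂/T₁) + nR ln(V₂/V₁), with C_V = 5R/2 = 20.79 J mol⁻¹ K⁻¹ for a diatomic ideal gas.
ΔS = 2.48 × [20.79 × ln(1590/631) + 8.314 × ln(17.4/35.6)] = 32.9 J/K.

ΔS = 32.9 J/K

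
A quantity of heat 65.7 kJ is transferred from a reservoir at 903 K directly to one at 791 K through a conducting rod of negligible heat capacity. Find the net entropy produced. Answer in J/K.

ΔS_total = 10.3 J/K

ΔS_hot = −Q/T_H = −65700/903 = -72.76 J/K and ΔS_cold = +Q/T_C = 65700/791 = 83.06 J/K.
ΔS_total = -72.76 + 83.06 = 10.3 J/K, positive as the second law requires.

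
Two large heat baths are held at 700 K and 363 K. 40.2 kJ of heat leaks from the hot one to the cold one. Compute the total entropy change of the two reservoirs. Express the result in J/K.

ΔS_hot = −Q/T_H = −40200/700 = -57.43 J/K and ΔS_cold = +Q/T_C = 40200/363 = 110.7 J/K.
ΔS_total = -57.43 + 110.7 = 53.3 J/K, positive as the second law requires.

ΔS_total = 53.3 J/K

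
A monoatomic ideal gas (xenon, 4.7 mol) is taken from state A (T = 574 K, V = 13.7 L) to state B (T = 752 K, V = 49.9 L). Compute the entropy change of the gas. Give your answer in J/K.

Entropy is a state function: ΔS = nC_V ln(T₂/T₁) + nR ln(V₂/V₁), with C_V = 3R/2 = 12.47 J mol⁻¹ K⁻¹ for a monoatomic ideal gas.
ΔS = 4.7 × [12.47 × ln(752/574) + 8.314 × ln(49.9/13.7)] = 66.3 J/K.

ΔS = 66.3 J/K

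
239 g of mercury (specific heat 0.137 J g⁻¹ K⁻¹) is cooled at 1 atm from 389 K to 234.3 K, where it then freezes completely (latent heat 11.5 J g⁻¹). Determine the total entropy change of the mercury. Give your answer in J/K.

ΔS = -28.3 J/K

Cooling step: ΔS₁ = m c ln(T_tr/T_i) = 239 × 0.137 × ln(234.3/389) = -16.6 J/K.
Phase change: ΔS₂ = −mL/T_tr = −239 × 11.5 / 234.3 = -11.73 J/K.
ΔS_total = (-16.6) + (-11.73) = -28.3 J/K.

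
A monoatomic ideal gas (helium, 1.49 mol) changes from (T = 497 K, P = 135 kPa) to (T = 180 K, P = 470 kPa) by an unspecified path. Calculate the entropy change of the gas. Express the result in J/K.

ΔS = -46.9 J/K

ΔS = nC_p ln(T₂/T₁) − nR ln(P₂/P₁), with C_p = 5R/2 = 20.79 J mol⁻¹ K⁻¹ for a monoatomic ideal gas.
ΔS = 1.49 × [20.79 × ln(180/497) − 8.314 × ln(470/135)] = -46.9 J/K.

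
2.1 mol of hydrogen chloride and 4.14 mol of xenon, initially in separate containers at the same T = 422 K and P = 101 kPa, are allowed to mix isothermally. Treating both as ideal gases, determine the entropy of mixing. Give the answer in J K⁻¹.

ΔS_mix = 33.1 J/K

Mole fractions: x_A = 2.1/6.24 = 0.337, x_B = 0.663.
ΔS_mix = −R(n_A ln x_A + n_B ln x_B) = −8.314 × (2.1 ln 0.337 + 4.14 ln 0.663) = 33.1 J/K.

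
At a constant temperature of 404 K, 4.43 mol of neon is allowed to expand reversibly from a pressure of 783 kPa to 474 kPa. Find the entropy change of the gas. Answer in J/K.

For an isothermal ideal gas ΔS_gas = nR ln(P₁/P₂) = 4.43 × 8.314 × ln(783/474) = 18.5 J/K.

ΔS_gas = 18.5 J/K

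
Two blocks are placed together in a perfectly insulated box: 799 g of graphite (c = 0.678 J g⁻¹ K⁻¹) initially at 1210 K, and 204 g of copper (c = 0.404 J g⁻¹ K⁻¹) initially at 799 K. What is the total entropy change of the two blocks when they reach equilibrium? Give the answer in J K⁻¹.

Energy balance: T_f = (m₁c₁T₁ + m₂c₂T₂)/(m₁c₁ + m₂c₂) = 1155.7 K.
ΔS₁ = m₁c₁ ln(T_f/T₁) = 541.722 × ln(1155.7/1210) = -24.86 J/K.
ΔS₂ = m₂c₂ ln(T_f/T₂) = 82.416 × ln(1155.7/799) = 30.42 J/K.
ΔS_total = -24.86 + 30.42 = 5.56 J/K.

ΔS_total = 5.56 J/K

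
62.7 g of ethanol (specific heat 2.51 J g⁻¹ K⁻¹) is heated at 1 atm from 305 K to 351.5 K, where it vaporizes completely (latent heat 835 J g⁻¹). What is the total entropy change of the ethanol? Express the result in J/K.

ΔS = 171 J/K

Warming step: ΔS₁ = m c ln(T_tr/T_i) = 62.7 × 2.51 × ln(351.5/305) = 22.33 J/K.
Phase change: ΔS₂ = +mL/T_tr = 62.7 × 835 / 351.5 = 148.9 J/K.
ΔS_total = (22.33) + (148.9) = 171 J/K.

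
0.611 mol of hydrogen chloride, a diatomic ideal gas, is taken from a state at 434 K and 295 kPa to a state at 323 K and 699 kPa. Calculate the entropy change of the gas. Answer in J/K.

ΔS = nC_p ln(T₂/T₁) − nR ln(P₂/P₁), with C_p = 7R/2 = 29.1 J mol⁻¹ K⁻¹ for a diatomic ideal gas.
ΔS = 0.611 × [29.1 × ln(323/434) − 8.314 × ln(699/295)] = -9.63 J/K.

ΔS = -9.63 J/K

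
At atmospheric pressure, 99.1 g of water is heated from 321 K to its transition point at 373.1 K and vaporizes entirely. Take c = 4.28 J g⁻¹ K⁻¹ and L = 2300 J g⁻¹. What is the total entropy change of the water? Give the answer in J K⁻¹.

ΔS = 675 J/K

Warming step: ΔS₁ = m c ln(T_tr/T_i) = 99.1 × 4.28 × ln(373.1/321) = 63.79 J/K.
Phase change: ΔS₂ = +mL/T_tr = 99.1 × 2300 / 373.1 = 610.9 J/K.
ΔS_total = (63.79) + (610.9) = 675 J/K.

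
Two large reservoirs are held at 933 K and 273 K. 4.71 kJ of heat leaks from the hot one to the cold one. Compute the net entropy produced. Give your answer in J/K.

ΔS_total = 12.2 J/K

ΔS_hot = −Q/T_H = −4710/933 = -5.048 J/K and ΔS_cold = +Q/T_C = 4710/273 = 17.25 J/K.
ΔS_total = -5.048 + 17.25 = 12.2 J/K, positive as the second law requires.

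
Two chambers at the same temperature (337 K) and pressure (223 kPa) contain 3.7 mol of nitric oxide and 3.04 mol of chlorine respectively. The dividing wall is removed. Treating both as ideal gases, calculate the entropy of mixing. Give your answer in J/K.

ΔS_mix = 38.6 J/K

Mole fractions: x_A = 3.7/6.74 = 0.549, x_B = 0.451.
ΔS_mix = −R(n_A ln x_A + n_B ln x_B) = −8.314 × (3.7 ln 0.549 + 3.04 ln 0.451) = 38.6 J/K.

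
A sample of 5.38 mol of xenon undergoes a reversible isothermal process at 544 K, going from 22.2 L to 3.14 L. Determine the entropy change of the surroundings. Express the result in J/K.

ΔS_surr = 87.5 J/K

For an isothermal ideal gas ΔS_gas = nR ln(V₂/V₁) = 5.38 × 8.314 × ln(3.14/22.2) = -87.5 J/K.
The process is reversible, so ΔS_surr = −ΔS_gas = 87.5 J/K and ΔS_universe = 0.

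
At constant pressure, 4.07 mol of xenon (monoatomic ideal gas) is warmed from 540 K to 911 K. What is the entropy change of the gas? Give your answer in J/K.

ΔS = 44.2 J/K

At constant pressure, ΔS = nC_p ln(T₂/T₁) with C_p = 5R/2 = 20.79 J mol⁻¹ K⁻¹.
ΔS = 4.07 × 20.79 × ln(911/540) = 44.2 J/K.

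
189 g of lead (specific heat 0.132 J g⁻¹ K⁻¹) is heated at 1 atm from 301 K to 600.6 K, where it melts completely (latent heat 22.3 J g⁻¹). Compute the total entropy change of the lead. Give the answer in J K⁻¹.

ΔS = 24.3 J/K

Warming step: ΔS₁ = m c ln(T_tr/T_i) = 189 × 0.132 × ln(600.6/301) = 17.235 J/K.
Phase change: ΔS₂ = +mL/T_tr = 189 × 22.3 / 600.6 = 7.0175 J/K.
ΔS_total = (17.235) + (7.0175) = 24.3 J/K.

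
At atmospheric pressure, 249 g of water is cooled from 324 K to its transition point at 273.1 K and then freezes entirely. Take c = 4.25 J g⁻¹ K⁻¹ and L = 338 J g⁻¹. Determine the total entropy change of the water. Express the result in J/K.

ΔS = -489 J/K

Cooling step: ΔS₁ = m c ln(T_tr/T_i) = 249 × 4.25 × ln(273.1/324) = -180.9 J/K.
Phase change: ΔS₂ = −mL/T_tr = −249 × 338 / 273.1 = -308.2 J/K.
ΔS_total = (-180.9) + (-308.2) = -489 J/K.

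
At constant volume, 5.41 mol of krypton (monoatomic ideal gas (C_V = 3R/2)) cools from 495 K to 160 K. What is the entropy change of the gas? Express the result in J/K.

ΔS = -76.2 J/K

At constant volume, ΔS = nC_V ln(T₂/T₁) with C_V = 3R/2 = 12.47 J mol⁻¹ K⁻¹.
ΔS = 5.41 × 12.47 × ln(160/495) = -76.2 J/K.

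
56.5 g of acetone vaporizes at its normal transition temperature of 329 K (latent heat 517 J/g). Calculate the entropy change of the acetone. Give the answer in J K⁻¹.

ΔS = 88.8 J/K

Heat absorbed by the substance: Q = mL = 56.5 × 517 = 29210.5 J.
At constant T, ΔS = Q_rev/T = 29210.5 / 329 = 88.8 J/K.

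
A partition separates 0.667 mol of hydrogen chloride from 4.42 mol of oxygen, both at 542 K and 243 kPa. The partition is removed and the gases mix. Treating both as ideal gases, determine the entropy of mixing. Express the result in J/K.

Mole fractions: x_A = 0.667/5.09 = 0.131, x_B = 0.869.
ΔS_mix = −R(n_A ln x_A + n_B ln x_B) = −8.314 × (0.667 ln 0.131 + 4.42 ln 0.869) = 16.4 J/K.

ΔS_mix = 16.4 J/K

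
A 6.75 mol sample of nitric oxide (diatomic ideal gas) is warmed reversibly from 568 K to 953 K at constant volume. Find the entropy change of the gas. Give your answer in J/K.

At constant volume, ΔS = nC_V ln(T₂/T₁) with C_V = 5R/2 = 20.79 J mol⁻¹ K⁻¹.
ΔS = 6.75 × 20.79 × ln(953/568) = 72.6 J/K.

ΔS = 72.6 J/K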